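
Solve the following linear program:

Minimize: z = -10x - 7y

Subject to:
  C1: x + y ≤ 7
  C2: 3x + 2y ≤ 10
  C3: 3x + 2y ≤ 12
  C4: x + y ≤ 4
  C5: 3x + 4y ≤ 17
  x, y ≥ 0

Evaluate the objective at each vertex of the feasible region:
  z(0, 0) = 0
  z(3.333, 0) = -33.33
  z(2, 2) = -34  ←
  z(0, 4) = -28
The minimum is at x = 2, y = 2.

x = 2, y = 2, z = -34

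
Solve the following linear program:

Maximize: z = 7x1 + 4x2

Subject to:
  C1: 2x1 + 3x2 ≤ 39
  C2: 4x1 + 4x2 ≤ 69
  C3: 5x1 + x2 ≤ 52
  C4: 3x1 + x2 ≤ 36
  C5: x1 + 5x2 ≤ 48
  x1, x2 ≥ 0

Evaluate the objective at each vertex of the feasible region:
  z(0, 0) = 0
  z(10.4, 0) = 72.8
  z(9, 7) = 91  ←
  z(7.286, 8.143) = 83.57
  z(0, 9.6) = 38.4
The maximum is at x1 = 9, x2 = 7.

x1 = 9, x2 = 7, z = 91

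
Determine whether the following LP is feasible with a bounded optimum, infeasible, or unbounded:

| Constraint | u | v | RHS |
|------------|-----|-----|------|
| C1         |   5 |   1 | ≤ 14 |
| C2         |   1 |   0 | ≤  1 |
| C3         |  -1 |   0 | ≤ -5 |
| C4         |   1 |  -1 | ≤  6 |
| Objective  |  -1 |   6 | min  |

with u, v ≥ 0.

Infeasible (no feasible solution exists)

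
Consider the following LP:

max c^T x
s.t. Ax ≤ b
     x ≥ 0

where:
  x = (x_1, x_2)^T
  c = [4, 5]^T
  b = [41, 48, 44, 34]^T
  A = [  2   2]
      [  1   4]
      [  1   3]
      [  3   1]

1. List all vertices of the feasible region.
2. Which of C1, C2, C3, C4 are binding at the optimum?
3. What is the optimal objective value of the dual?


1. (0, 0), (11.33, 0), (8, 10), (0, 12)
2. C2, C4
3. 82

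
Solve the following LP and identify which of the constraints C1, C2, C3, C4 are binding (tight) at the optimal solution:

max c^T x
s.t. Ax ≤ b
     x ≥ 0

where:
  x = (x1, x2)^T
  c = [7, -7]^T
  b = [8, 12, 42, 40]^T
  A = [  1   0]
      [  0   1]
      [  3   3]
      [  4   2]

At x1 = 8, x2 = 0, compute slack b - a·x for each constraint:
  C1: 8 − 8 = 0  (binding)
  C2: 12 − 0 = 12  (slack)
  C3: 42 − 24 = 18  (slack)
  C4: 40 − 32 = 8  (slack)

Optimal: x1 = 8, x2 = 0
Binding: C1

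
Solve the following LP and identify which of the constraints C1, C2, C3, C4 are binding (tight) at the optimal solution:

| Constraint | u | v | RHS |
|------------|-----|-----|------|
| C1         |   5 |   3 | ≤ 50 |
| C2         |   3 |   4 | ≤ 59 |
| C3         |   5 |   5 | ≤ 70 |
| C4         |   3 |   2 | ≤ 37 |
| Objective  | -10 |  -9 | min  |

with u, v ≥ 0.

At u = 4, v = 10, compute slack b - a·x for each constraint:
  C1: 50 − 50 = 0  (binding)
  C2: 59 − 52 = 7  (slack)
  C3: 70 − 70 = 0  (binding)
  C4: 37 − 32 = 5  (slack)

Optimal: u = 4, v = 10
Binding: C1, C3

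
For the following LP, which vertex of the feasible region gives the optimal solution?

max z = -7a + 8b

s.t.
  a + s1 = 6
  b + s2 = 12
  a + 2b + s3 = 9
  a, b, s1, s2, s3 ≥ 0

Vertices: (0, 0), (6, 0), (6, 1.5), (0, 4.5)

Evaluate the objective at each vertex of the feasible region:
  z(0, 0) = 0
  z(6, 0) = -42
  z(6, 1.5) = -30
  z(0, 4.5) = 36  ←
The maximum is at a = 0, b = 4.5.

(0, 4.5)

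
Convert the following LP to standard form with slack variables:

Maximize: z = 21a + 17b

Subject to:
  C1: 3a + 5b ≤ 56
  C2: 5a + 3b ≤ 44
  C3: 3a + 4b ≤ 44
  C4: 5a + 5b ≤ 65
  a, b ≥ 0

max z = 21a + 17b

s.t.
  3a + 5b + s1 = 56
  5a + 3b + s2 = 44
  3a + 4b + s3 = 44
  5a + 5b + s4 = 65
  a, b, s1, s2, s3, s4 ≥ 0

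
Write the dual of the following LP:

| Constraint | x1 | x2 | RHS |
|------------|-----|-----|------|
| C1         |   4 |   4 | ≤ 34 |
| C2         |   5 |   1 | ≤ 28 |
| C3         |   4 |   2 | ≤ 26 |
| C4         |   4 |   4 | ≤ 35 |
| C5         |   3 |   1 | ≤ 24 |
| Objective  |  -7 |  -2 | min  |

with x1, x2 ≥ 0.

Primal min cᵀx s.t. Ax ≤ b, x ≥ 0  →  Dual max −bᵀy s.t. Aᵀy ≥ −c, y ≥ 0.

Maximize: z = -34y1 - 28y2 - 26y3 - 35y4 - 24y5

Subject to:
  4y1 + 5y2 + 4y3 + 4y4 + 3y5 ≥ 7
  4y1 + y2 + 2y3 + 4y4 + y5 ≥ 2
  y1, y2, y3, y4, y5 ≥ 0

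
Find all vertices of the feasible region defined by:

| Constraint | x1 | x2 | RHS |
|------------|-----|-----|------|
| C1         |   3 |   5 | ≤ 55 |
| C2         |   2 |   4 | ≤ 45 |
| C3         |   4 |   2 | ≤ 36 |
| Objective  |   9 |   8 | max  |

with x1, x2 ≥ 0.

(0, 0), (9, 0), (5, 8), (0, 11)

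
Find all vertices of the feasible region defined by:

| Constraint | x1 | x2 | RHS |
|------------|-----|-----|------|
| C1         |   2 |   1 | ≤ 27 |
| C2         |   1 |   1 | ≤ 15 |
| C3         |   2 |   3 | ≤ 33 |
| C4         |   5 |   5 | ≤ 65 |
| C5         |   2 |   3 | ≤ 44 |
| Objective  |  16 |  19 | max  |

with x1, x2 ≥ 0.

(0, 0), (13, 0), (6, 7), (0, 11)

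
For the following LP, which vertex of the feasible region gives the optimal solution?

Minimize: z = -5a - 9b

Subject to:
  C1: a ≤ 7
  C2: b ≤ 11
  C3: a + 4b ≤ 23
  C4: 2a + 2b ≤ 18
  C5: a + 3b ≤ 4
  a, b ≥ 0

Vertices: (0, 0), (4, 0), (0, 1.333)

Evaluate the objective at each vertex of the feasible region:
  z(0, 0) = 0
  z(4, 0) = -20  ←
  z(0, 1.333) = -12
The minimum is at a = 4, b = 0.

(4, 0)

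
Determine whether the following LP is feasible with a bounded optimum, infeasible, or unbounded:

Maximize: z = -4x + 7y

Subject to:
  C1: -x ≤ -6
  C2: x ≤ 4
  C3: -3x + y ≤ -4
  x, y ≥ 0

Infeasible (no feasible solution exists)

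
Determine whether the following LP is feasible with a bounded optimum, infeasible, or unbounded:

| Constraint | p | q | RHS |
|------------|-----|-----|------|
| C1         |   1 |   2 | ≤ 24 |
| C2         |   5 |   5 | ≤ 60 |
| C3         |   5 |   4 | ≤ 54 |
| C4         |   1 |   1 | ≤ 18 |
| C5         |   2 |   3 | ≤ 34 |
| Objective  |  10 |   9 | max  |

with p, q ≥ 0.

Feasible with a bounded optimal solution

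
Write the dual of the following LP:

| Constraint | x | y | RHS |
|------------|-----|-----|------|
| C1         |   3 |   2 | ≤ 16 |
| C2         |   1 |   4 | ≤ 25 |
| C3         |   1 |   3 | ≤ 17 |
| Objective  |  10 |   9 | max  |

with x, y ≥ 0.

Primal max cᵀx s.t. Ax ≤ b, x ≥ 0  →  Dual min bᵀy s.t. Aᵀy ≥ c, y ≥ 0.

Minimize: z = 16y1 + 25y2 + 17y3

Subject to:
  3y1 + y2 + y3 ≥ 10
  2y1 + 4y2 + 3y3 ≥ 9
  y1, y2, y3 ≥ 0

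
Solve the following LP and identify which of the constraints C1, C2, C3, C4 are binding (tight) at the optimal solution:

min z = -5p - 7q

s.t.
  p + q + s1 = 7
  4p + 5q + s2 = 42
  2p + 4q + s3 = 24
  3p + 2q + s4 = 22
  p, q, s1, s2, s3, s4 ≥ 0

At p = 2, q = 5, compute slack b - a·x for each constraint:
  C1: 7 − 7 = 0  (binding)
  C2: 42 − 33 = 9  (slack)
  C3: 24 − 24 = 0  (binding)
  C4: 22 − 16 = 6  (slack)

Optimal: p = 2, q = 5
Binding: C1, C3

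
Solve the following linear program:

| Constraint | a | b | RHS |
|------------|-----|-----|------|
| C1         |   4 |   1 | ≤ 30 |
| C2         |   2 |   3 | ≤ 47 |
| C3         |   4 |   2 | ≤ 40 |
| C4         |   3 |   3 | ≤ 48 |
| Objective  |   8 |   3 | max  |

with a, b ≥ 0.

Evaluate the objective at each vertex of the feasible region:
  z(0, 0) = 0
  z(7.5, 0) = 60
  z(5, 10) = 70  ←
  z(4, 12) = 68
  z(1, 15) = 53
  z(0, 15.67) = 47
The maximum is at a = 5, b = 10.

a = 5, b = 10, z = 70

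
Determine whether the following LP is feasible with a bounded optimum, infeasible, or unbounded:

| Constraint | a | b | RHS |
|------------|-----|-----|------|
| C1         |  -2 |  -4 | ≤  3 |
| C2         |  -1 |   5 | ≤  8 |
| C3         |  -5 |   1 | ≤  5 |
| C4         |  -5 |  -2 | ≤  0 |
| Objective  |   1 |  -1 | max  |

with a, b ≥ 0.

Unbounded (objective can increase without bound)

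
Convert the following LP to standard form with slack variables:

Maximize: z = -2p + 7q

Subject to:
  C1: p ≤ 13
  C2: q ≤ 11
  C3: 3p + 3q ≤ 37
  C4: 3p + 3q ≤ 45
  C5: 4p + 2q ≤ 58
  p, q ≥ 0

max z = -2p + 7q

s.t.
  p + s1 = 13
  q + s2 = 11
  3p + 3q + s3 = 37
  3p + 3q + s4 = 45
  4p + 2q + s5 = 58
  p, q, s1, s2, s3, s4, s5 ≥ 0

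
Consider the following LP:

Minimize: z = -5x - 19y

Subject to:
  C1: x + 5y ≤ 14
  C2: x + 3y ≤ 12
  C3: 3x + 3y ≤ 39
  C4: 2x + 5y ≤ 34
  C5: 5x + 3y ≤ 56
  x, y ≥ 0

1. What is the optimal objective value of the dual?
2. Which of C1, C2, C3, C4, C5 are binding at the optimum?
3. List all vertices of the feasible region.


1. -64
2. C1, C2
3. (0, 0), (11.2, 0), (11, 0.3333), (9, 1), (0, 2.8)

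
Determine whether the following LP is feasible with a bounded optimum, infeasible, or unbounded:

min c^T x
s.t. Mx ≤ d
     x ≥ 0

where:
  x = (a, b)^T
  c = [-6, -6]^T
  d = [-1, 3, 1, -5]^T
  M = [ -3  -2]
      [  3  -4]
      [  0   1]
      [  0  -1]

Infeasible (no feasible solution exists)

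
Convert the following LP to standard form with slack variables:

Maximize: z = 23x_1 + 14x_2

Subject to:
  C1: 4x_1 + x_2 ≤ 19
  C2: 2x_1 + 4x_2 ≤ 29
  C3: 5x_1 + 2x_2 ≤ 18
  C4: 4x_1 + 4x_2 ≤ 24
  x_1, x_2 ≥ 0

max z = 23x_1 + 14x_2

s.t.
  4x_1 + x_2 + s1 = 19
  2x_1 + 4x_2 + s2 = 29
  5x_1 + 2x_2 + s3 = 18
  4x_1 + 4x_2 + s4 = 24
  x_1, x_2, s1, s2, s3, s4 ≥ 0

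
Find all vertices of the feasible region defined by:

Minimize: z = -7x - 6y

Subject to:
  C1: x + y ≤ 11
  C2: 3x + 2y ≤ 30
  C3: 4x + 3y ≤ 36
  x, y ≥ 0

(0, 0), (9, 0), (3, 8), (0, 11)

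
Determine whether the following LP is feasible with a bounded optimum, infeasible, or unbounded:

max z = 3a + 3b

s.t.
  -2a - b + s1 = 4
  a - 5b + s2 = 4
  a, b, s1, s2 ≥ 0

Unbounded (objective can increase without bound)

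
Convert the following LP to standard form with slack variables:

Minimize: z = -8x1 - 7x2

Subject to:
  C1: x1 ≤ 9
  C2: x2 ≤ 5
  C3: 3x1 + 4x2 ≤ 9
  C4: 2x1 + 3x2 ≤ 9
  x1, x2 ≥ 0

min z = -8x1 - 7x2

s.t.
  x1 + s1 = 9
  x2 + s2 = 5
  3x1 + 4x2 + s3 = 9
  2x1 + 3x2 + s4 = 9
  x1, x2, s1, s2, s3, s4 ≥ 0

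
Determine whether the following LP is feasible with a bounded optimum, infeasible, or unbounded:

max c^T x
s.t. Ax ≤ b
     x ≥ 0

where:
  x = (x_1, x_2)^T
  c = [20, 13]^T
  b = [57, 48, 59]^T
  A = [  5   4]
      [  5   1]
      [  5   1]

Feasible with a bounded optimal solution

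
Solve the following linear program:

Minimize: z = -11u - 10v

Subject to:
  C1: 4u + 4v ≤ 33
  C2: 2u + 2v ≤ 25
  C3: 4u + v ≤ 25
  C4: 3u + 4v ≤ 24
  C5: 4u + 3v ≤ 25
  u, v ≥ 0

Evaluate the objective at each vertex of the feasible region:
  z(0, 0) = 0
  z(6.25, 0) = -68.75
  z(4, 3) = -74  ←
  z(0, 6) = -60
The minimum is at u = 4, v = 3.

u = 4, v = 3, z = -74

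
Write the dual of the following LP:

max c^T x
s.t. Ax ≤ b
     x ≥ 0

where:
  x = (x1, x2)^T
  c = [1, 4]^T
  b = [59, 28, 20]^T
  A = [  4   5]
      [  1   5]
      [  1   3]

Primal max cᵀx s.t. Ax ≤ b, x ≥ 0  →  Dual min bᵀy s.t. Aᵀy ≥ c, y ≥ 0.

Minimize: z = 59y1 + 28y2 + 20y3

Subject to:
  4y1 + y2 + y3 ≥ 1
  5y1 + 5y2 + 3y3 ≥ 4
  y1, y2, y3 ≥ 0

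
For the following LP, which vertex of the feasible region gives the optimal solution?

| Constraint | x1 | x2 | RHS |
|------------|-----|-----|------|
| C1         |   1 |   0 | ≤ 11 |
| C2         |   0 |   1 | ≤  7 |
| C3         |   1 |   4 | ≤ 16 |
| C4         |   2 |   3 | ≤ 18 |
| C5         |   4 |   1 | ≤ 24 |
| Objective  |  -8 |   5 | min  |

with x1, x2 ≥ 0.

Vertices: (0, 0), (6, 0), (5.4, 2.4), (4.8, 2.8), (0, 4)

Evaluate the objective at each vertex of the feasible region:
  z(0, 0) = 0
  z(6, 0) = -48  ←
  z(5.4, 2.4) = -31.2
  z(4.8, 2.8) = -24.4
  z(0, 4) = 20
The minimum is at x1 = 6, x2 = 0.

(6, 0)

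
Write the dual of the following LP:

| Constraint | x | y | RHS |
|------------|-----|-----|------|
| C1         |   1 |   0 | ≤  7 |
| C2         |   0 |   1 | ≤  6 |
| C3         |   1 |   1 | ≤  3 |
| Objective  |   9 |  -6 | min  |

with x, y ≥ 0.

Primal min cᵀx s.t. Ax ≤ b, x ≥ 0  →  Dual max −bᵀy s.t. Aᵀy ≥ −c, y ≥ 0.

Maximize: z = -7y1 - 6y2 - 3y3

Subject to:
  y1 + y3 ≥ -9
  y2 + y3 ≥ 6
  y1, y2, y3 ≥ 0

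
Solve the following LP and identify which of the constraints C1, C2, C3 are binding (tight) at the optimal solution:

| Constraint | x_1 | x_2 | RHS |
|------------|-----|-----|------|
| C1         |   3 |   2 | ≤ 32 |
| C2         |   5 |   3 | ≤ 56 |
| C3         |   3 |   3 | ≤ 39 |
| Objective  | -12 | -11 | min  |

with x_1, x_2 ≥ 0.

At x_1 = 6, x_2 = 7, compute slack b - a·x for each constraint:
  C1: 32 − 32 = 0  (binding)
  C2: 56 − 51 = 5  (slack)
  C3: 39 − 39 = 0  (binding)

Optimal: x_1 = 6, x_2 = 7
Binding: C1, C3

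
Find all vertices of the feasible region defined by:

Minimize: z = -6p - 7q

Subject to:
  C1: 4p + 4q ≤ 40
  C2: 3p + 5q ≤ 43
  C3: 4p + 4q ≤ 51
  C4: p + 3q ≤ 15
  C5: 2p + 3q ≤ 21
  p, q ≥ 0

(0, 0), (10, 0), (9, 1), (6, 3), (0, 5)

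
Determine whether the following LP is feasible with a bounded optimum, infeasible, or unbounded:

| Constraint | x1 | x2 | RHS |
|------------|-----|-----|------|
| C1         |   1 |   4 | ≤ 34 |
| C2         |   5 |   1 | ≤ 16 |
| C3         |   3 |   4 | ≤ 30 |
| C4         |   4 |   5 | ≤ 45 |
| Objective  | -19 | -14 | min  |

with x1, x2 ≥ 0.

Feasible with a bounded optimal solution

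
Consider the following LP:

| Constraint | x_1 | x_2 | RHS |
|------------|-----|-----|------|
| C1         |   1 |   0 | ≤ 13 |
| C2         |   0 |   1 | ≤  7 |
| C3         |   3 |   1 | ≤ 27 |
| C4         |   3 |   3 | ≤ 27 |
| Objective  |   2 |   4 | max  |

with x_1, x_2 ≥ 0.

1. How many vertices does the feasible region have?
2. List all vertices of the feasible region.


1. 4
2. (0, 0), (9, 0), (2, 7), (0, 7)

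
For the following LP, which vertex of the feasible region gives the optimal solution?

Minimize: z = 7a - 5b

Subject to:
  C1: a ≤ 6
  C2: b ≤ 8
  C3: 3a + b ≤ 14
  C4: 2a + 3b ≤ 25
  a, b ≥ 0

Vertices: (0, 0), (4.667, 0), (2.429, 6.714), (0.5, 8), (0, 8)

Evaluate the objective at each vertex of the feasible region:
  z(0, 0) = 0
  z(4.667, 0) = 32.67
  z(2.429, 6.714) = -16.57
  z(0.5, 8) = -36.5
  z(0, 8) = -40  ←
The minimum is at a = 0, b = 8.

(0, 8)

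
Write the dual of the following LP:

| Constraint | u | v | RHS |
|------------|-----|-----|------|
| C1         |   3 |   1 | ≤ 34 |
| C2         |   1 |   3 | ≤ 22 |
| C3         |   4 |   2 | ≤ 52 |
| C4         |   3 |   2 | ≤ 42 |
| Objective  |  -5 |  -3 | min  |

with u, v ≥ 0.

Primal min cᵀx s.t. Ax ≤ b, x ≥ 0  →  Dual max −bᵀy s.t. Aᵀy ≥ −c, y ≥ 0.

Maximize: z = -34y1 - 22y2 - 52y3 - 42y4

Subject to:
  3y1 + y2 + 4y3 + 3y4 ≥ 5
  y1 + 3y2 + 2y3 + 2y4 ≥ 3
  y1, y2, y3, y4 ≥ 0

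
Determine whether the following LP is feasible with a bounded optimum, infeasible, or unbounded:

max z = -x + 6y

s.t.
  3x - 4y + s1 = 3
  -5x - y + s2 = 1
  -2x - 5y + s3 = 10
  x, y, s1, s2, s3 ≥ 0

Unbounded (objective can increase without bound)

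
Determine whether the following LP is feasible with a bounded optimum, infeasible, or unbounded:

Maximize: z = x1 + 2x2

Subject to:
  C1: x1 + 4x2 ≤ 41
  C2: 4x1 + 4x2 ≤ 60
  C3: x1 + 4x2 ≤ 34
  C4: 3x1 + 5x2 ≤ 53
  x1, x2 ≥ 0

Feasible with a bounded optimal solution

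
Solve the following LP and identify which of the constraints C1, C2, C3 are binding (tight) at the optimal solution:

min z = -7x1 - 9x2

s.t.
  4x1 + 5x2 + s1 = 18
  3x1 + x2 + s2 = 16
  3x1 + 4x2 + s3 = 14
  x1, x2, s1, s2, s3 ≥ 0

At x1 = 2, x2 = 2, compute slack b - a·x for each constraint:
  C1: 18 − 18 = 0  (binding)
  C2: 16 − 8 = 8  (slack)
  C3: 14 − 14 = 0  (binding)

Optimal: x1 = 2, x2 = 2
Binding: C1, C3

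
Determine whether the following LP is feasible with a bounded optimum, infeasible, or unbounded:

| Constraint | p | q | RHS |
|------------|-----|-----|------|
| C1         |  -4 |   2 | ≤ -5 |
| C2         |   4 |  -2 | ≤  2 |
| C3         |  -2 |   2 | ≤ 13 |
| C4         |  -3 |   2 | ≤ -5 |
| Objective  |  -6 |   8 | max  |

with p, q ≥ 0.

Infeasible (no feasible solution exists)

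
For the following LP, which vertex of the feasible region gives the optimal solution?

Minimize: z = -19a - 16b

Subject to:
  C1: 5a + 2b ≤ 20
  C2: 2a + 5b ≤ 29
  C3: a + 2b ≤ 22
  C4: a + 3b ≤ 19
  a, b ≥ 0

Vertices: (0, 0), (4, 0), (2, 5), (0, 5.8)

Evaluate the objective at each vertex of the feasible region:
  z(0, 0) = 0
  z(4, 0) = -76
  z(2, 5) = -118  ←
  z(0, 5.8) = -92.8
The minimum is at a = 2, b = 5.

(2, 5)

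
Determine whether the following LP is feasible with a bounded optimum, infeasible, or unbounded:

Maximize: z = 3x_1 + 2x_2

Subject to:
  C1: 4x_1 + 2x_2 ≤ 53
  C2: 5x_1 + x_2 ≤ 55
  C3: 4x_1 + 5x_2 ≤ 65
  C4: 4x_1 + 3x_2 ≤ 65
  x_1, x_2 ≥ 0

Feasible with a bounded optimal solution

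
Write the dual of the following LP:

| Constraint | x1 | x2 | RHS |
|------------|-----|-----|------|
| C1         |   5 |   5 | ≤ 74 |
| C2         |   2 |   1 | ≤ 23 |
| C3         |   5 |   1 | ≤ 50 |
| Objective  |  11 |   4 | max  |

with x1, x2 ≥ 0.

Primal max cᵀx s.t. Ax ≤ b, x ≥ 0  →  Dual min bᵀy s.t. Aᵀy ≥ c, y ≥ 0.

Minimize: z = 74y1 + 23y2 + 50y3

Subject to:
  5y1 + 2y2 + 5y3 ≥ 11
  5y1 + y2 + y3 ≥ 4
  y1, y2, y3 ≥ 0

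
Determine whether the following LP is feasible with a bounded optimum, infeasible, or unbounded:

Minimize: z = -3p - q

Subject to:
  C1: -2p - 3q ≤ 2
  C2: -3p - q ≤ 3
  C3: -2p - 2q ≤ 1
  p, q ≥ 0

Unbounded (objective can decrease without bound)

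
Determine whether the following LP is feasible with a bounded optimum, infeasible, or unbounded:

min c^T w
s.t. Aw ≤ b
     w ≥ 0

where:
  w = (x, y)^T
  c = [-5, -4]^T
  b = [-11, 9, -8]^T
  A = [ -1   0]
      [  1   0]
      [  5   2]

Infeasible (no feasible solution exists)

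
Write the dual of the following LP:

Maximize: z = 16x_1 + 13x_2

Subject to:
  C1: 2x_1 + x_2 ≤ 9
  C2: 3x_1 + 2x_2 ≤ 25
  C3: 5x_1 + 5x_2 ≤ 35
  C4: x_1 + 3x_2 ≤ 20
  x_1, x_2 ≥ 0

Primal max cᵀx s.t. Ax ≤ b, x ≥ 0  →  Dual min bᵀy s.t. Aᵀy ≥ c, y ≥ 0.

Minimize: z = 9y1 + 25y2 + 35y3 + 20y4

Subject to:
  2y1 + 3y2 + 5y3 + y4 ≥ 16
  y1 + 2y2 + 5y3 + 3y4 ≥ 13
  y1, y2, y3, y4 ≥ 0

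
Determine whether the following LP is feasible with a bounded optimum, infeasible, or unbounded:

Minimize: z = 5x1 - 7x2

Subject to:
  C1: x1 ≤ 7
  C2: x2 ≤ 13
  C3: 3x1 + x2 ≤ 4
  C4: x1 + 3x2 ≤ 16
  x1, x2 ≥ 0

Feasible with a bounded optimal solution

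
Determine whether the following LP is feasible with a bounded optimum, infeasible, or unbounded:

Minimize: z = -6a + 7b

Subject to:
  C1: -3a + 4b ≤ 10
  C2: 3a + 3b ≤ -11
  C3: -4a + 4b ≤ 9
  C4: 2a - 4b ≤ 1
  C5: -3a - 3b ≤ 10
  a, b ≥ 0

Infeasible (no feasible solution exists)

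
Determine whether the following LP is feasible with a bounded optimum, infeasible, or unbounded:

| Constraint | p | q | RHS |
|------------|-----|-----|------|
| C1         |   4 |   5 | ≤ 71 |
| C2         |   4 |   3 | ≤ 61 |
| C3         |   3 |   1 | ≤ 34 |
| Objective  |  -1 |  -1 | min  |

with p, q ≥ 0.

Feasible with a bounded optimal solution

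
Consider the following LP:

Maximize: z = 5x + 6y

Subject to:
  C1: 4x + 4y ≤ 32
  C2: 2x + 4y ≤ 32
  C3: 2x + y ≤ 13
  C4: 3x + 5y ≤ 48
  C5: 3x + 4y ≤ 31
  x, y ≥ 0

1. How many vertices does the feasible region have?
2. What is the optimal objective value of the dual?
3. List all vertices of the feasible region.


1. 5
2. 47
3. (0, 0), (6.5, 0), (5, 3), (1, 7), (0, 7.75)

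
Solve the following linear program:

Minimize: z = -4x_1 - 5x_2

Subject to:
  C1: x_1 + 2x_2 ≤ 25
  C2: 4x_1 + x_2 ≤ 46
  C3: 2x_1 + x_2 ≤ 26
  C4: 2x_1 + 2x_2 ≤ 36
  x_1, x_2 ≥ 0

Evaluate the objective at each vertex of the feasible region:
  z(0, 0) = 0
  z(11.5, 0) = -46
  z(10, 6) = -70
  z(9, 8) = -76  ←
  z(0, 12.5) = -62.5
The minimum is at x_1 = 9, x_2 = 8.

x_1 = 9, x_2 = 8, z = -76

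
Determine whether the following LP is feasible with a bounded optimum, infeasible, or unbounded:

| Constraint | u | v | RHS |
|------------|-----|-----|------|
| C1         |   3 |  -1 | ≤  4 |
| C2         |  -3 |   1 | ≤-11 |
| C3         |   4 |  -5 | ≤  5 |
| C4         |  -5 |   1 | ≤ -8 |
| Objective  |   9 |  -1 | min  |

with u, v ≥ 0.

Infeasible (no feasible solution exists)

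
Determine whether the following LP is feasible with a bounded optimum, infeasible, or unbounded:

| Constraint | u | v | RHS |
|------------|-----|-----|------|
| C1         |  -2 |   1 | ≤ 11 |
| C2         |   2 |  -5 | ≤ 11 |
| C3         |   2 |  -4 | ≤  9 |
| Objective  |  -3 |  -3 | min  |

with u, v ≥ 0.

Unbounded (objective can decrease without bound)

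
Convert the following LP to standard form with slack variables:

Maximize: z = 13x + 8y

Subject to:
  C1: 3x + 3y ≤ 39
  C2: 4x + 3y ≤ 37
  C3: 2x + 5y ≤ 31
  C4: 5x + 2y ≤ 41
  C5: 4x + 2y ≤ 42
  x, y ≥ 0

max z = 13x + 8y

s.t.
  3x + 3y + s1 = 39
  4x + 3y + s2 = 37
  2x + 5y + s3 = 31
  5x + 2y + s4 = 41
  4x + 2y + s5 = 42
  x, y, s1, s2, s3, s4, s5 ≥ 0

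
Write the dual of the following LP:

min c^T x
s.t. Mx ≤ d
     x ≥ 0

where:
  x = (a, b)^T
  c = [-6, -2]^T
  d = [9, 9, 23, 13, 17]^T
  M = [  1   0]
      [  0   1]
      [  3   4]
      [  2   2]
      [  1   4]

Primal min cᵀx s.t. Ax ≤ b, x ≥ 0  →  Dual max −bᵀy s.t. Aᵀy ≥ −c, y ≥ 0.

Maximize: z = -9y1 - 9y2 - 23y3 - 13y4 - 17y5

Subject to:
  y1 + 3y3 + 2y4 + y5 ≥ 6
  y2 + 4y3 + 2y4 + 4y5 ≥ 2
  y1, y2, y3, y4, y5 ≥ 0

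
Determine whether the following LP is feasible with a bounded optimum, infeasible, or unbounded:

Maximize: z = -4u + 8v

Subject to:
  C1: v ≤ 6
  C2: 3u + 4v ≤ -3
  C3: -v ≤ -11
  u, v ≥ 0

Infeasible (no feasible solution exists)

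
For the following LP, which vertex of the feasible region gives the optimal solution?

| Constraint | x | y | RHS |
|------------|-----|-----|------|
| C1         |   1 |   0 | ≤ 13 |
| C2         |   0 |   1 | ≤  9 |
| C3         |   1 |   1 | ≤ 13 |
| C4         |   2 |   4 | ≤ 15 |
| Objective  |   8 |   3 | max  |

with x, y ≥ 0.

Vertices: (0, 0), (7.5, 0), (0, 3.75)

Evaluate the objective at each vertex of the feasible region:
  z(0, 0) = 0
  z(7.5, 0) = 60  ←
  z(0, 3.75) = 11.25
The maximum is at x = 7.5, y = 0.

(7.5, 0)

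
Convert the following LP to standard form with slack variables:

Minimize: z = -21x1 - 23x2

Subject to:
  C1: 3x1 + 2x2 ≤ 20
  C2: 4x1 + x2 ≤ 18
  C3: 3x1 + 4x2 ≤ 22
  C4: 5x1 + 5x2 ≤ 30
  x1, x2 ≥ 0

min z = -21x1 - 23x2

s.t.
  3x1 + 2x2 + s1 = 20
  4x1 + x2 + s2 = 18
  3x1 + 4x2 + s3 = 22
  5x1 + 5x2 + s4 = 30
  x1, x2, s1, s2, s3, s4 ≥ 0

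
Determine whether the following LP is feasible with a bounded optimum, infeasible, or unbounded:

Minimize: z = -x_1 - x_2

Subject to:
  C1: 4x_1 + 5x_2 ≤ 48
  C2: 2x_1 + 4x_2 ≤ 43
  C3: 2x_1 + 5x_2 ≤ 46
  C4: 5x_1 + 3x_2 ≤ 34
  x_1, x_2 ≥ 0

Feasible with a bounded optimal solution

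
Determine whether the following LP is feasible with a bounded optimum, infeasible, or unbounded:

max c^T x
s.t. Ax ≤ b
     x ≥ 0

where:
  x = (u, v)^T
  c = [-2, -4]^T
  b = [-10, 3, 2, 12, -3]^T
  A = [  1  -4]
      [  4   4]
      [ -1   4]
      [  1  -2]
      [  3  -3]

Infeasible (no feasible solution exists)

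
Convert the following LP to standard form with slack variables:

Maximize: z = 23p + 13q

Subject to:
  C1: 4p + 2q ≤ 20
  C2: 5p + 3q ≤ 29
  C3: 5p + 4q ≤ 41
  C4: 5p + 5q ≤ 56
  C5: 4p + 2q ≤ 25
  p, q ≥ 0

max z = 23p + 13q

s.t.
  4p + 2q + s1 = 20
  5p + 3q + s2 = 29
  5p + 4q + s3 = 41
  5p + 5q + s4 = 56
  4p + 2q + s5 = 25
  p, q, s1, s2, s3, s4, s5 ≥ 0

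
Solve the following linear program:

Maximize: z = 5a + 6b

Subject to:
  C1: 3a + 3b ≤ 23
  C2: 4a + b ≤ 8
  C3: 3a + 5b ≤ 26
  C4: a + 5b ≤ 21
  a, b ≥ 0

Evaluate the objective at each vertex of the feasible region:
  z(0, 0) = 0
  z(2, 0) = 10
  z(1, 4) = 29  ←
  z(0, 4.2) = 25.2
The maximum is at a = 1, b = 4.

a = 1, b = 4, z = 29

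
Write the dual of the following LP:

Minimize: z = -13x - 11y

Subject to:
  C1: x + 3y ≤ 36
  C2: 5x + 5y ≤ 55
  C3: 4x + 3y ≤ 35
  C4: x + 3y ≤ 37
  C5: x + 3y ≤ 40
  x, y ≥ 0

Primal min cᵀx s.t. Ax ≤ b, x ≥ 0  →  Dual max −bᵀy s.t. Aᵀy ≥ −c, y ≥ 0.

Maximize: z = -36y1 - 55y2 - 35y3 - 37y4 - 40y5

Subject to:
  y1 + 5y2 + 4y3 + y4 + y5 ≥ 13
  3y1 + 5y2 + 3y3 + 3y4 + 3y5 ≥ 11
  y1, y2, y3, y4, y5 ≥ 0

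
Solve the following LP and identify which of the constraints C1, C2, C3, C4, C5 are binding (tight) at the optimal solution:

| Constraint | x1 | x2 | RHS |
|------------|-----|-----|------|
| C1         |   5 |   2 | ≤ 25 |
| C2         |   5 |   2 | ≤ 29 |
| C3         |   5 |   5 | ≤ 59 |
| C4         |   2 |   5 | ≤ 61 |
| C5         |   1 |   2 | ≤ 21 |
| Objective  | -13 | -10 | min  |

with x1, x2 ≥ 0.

At x1 = 1, x2 = 10, compute slack b - a·x for each constraint:
  C1: 25 − 25 = 0  (binding)
  C2: 29 − 25 = 4  (slack)
  C3: 59 − 55 = 4  (slack)
  C4: 61 − 52 = 9  (slack)
  C5: 21 − 21 = 0  (binding)

Optimal: x1 = 1, x2 = 10
Binding: C1, C5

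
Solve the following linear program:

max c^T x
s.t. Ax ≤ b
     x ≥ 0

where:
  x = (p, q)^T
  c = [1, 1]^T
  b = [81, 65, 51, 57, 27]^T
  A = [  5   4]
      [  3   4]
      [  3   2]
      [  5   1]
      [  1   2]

Evaluate the objective at each vertex of the feasible region:
  z(0, 0) = 0
  z(11.4, 0) = 11.4
  z(9.8, 8) = 17.8
  z(9, 9) = 18  ←
  z(0, 13.5) = 13.5
The maximum is at p = 9, q = 9.

p = 9, q = 9, z = 18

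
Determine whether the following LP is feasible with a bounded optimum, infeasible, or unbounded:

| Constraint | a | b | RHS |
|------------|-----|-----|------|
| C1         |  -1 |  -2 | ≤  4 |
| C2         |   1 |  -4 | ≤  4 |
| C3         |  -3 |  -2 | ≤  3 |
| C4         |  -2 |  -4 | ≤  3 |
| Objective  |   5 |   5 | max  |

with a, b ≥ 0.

Unbounded (objective can increase without bound)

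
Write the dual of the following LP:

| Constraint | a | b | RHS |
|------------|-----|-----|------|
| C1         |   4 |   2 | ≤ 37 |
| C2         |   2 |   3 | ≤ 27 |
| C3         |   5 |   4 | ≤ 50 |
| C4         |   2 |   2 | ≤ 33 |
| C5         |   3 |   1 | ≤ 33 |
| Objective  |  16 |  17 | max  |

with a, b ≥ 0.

Primal max cᵀx s.t. Ax ≤ b, x ≥ 0  →  Dual min bᵀy s.t. Aᵀy ≥ c, y ≥ 0.

Minimize: z = 37y1 + 27y2 + 50y3 + 33y4 + 33y5

Subject to:
  4y1 + 2y2 + 5y3 + 2y4 + 3y5 ≥ 16
  2y1 + 3y2 + 4y3 + 2y4 + y5 ≥ 17
  y1, y2, y3, y4, y5 ≥ 0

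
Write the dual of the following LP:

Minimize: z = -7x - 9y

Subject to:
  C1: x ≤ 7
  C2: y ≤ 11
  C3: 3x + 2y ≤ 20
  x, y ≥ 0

Primal min cᵀx s.t. Ax ≤ b, x ≥ 0  →  Dual max −bᵀy s.t. Aᵀy ≥ −c, y ≥ 0.

Maximize: z = -7y1 - 11y2 - 20y3

Subject to:
  y1 + 3y3 ≥ 7
  y2 + 2y3 ≥ 9
  y1, y2, y3 ≥ 0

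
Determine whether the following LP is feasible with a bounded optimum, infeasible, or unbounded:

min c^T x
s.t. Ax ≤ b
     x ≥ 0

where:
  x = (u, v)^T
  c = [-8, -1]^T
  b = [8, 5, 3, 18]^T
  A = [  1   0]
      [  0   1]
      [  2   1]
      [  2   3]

Feasible with a bounded optimal solution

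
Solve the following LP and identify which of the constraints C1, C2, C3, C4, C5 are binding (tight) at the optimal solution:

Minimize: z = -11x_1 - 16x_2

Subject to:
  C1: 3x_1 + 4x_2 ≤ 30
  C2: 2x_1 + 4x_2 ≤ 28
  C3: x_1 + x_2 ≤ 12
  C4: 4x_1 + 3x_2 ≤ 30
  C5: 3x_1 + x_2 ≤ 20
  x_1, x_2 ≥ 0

At x_1 = 2, x_2 = 6, compute slack b - a·x for each constraint:
  C1: 30 − 30 = 0  (binding)
  C2: 28 − 28 = 0  (binding)
  C3: 12 − 8 = 4  (slack)
  C4: 30 − 26 = 4  (slack)
  C5: 20 − 12 = 8  (slack)

Optimal: x_1 = 2, x_2 = 6
Binding: C1, C2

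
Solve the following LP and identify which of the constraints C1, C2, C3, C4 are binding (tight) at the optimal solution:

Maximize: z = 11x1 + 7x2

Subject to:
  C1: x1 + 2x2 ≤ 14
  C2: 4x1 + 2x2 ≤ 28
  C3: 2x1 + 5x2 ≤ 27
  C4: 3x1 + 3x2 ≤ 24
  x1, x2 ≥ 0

At x1 = 6, x2 = 2, compute slack b - a·x for each constraint:
  C1: 14 − 10 = 4  (slack)
  C2: 28 − 28 = 0  (binding)
  C3: 27 − 22 = 5  (slack)
  C4: 24 − 24 = 0  (binding)

Optimal: x1 = 6, x2 = 2
Binding: C2, C4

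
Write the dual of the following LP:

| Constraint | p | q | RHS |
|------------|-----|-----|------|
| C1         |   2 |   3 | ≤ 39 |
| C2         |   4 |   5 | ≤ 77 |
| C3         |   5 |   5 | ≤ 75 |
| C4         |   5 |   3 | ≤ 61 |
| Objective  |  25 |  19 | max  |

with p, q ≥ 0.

Primal max cᵀx s.t. Ax ≤ b, x ≥ 0  →  Dual min bᵀy s.t. Aᵀy ≥ c, y ≥ 0.

Minimize: z = 39y1 + 77y2 + 75y3 + 61y4

Subject to:
  2y1 + 4y2 + 5y3 + 5y4 ≥ 25
  3y1 + 5y2 + 5y3 + 3y4 ≥ 19
  y1, y2, y3, y4 ≥ 0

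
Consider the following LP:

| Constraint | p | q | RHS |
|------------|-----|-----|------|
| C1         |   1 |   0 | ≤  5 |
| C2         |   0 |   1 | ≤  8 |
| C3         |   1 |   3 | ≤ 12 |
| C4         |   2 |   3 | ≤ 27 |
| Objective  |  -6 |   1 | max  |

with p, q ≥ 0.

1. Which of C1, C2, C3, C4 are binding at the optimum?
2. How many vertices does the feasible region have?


1. C3
2. 4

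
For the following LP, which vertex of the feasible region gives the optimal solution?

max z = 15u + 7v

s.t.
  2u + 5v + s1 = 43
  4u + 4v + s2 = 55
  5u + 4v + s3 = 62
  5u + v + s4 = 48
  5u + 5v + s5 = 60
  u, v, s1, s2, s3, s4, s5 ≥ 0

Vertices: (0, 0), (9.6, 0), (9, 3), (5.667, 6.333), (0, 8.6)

Evaluate the objective at each vertex of the feasible region:
  z(0, 0) = 0
  z(9.6, 0) = 144
  z(9, 3) = 156  ←
  z(5.667, 6.333) = 129.3
  z(0, 8.6) = 60.2
The maximum is at u = 9, v = 3.

(9, 3)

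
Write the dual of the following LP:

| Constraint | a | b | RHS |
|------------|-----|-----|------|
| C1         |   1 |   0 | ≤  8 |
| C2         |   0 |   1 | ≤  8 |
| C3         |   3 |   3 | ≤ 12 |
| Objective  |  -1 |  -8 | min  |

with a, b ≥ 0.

Primal min cᵀx s.t. Ax ≤ b, x ≥ 0  →  Dual max −bᵀy s.t. Aᵀy ≥ −c, y ≥ 0.

Maximize: z = -8y1 - 8y2 - 12y3

Subject to:
  y1 + 3y3 ≥ 1
  y2 + 3y3 ≥ 8
  y1, y2, y3 ≥ 0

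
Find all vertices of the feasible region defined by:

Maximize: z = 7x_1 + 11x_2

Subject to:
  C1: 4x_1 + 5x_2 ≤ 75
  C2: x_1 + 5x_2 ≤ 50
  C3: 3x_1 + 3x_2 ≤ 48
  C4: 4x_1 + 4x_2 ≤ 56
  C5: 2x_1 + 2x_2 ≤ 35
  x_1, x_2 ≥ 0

(0, 0), (14, 0), (5, 9), (0, 10)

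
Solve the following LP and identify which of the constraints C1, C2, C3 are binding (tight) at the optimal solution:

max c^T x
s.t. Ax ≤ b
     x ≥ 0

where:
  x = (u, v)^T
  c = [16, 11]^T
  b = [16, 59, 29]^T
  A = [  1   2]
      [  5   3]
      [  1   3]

At u = 10, v = 3, compute slack b - a·x for each constraint:
  C1: 16 − 16 = 0  (binding)
  C2: 59 − 59 = 0  (binding)
  C3: 29 − 19 = 10  (slack)

Optimal: u = 10, v = 3
Binding: C1, C2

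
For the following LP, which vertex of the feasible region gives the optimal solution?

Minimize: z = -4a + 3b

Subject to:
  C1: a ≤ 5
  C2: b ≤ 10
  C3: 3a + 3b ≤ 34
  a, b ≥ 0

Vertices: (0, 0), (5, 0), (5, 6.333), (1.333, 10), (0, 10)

Evaluate the objective at each vertex of the feasible region:
  z(0, 0) = 0
  z(5, 0) = -20  ←
  z(5, 6.333) = -1
  z(1.333, 10) = 24.67
  z(0, 10) = 30
The minimum is at a = 5, b = 0.

(5, 0)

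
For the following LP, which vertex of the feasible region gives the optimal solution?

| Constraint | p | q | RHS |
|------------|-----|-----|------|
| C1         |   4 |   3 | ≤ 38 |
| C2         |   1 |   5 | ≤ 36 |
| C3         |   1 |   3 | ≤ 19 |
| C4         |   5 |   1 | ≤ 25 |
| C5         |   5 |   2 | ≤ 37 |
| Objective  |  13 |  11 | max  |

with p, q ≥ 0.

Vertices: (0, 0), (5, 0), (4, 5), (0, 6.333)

Evaluate the objective at each vertex of the feasible region:
  z(0, 0) = 0
  z(5, 0) = 65
  z(4, 5) = 107  ←
  z(0, 6.333) = 69.67
The maximum is at p = 4, q = 5.

(4, 5)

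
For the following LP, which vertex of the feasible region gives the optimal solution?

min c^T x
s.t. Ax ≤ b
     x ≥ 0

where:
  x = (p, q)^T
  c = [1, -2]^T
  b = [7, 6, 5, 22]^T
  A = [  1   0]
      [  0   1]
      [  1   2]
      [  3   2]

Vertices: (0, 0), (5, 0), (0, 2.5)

Evaluate the objective at each vertex of the feasible region:
  z(0, 0) = 0
  z(5, 0) = 5
  z(0, 2.5) = -5  ←
The minimum is at p = 0, q = 2.5.

(0, 2.5)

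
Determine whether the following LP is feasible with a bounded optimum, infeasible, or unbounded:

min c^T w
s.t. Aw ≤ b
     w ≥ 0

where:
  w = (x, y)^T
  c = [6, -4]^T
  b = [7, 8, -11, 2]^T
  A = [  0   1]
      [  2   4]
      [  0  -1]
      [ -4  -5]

Infeasible (no feasible solution exists)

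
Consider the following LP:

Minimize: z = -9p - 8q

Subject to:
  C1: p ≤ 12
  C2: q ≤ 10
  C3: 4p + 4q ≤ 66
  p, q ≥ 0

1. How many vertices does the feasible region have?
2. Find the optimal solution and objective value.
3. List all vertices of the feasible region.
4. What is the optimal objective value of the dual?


1. 5
2. p = 12, q = 4.5, z = -144
3. (0, 0), (12, 0), (12, 4.5), (6.5, 10), (0, 10)
4. -144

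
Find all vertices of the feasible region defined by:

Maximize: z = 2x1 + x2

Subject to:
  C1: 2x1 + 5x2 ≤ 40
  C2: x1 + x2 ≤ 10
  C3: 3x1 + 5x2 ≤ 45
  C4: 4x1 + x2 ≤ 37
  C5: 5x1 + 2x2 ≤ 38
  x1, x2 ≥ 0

(0, 0), (7.6, 0), (6, 4), (3.333, 6.667), (0, 8)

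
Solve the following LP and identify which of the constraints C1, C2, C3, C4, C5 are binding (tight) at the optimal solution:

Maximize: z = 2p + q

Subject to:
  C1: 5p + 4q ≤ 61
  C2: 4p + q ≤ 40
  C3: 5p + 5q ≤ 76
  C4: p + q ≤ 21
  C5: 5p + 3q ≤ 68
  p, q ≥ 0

At p = 9, q = 4, compute slack b - a·x for each constraint:
  C1: 61 − 61 = 0  (binding)
  C2: 40 − 40 = 0  (binding)
  C3: 76 − 65 = 11  (slack)
  C4: 21 − 13 = 8  (slack)
  C5: 68 − 57 = 11  (slack)

Optimal: p = 9, q = 4
Binding: C1, C2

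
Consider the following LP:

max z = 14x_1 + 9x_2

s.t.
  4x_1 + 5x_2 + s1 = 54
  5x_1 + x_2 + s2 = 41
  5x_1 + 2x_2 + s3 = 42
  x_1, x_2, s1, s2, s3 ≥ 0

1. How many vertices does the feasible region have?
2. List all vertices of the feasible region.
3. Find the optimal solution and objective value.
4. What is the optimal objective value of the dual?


1. 5
2. (0, 0), (8.2, 0), (8, 1), (6, 6), (0, 10.8)
3. x_1 = 6, x_2 = 6, z = 138
4. 138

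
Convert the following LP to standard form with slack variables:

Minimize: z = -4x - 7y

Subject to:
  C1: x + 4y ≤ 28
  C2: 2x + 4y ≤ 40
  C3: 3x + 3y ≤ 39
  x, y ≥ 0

min z = -4x - 7y

s.t.
  x + 4y + s1 = 28
  2x + 4y + s2 = 40
  3x + 3y + s3 = 39
  x, y, s1, s2, s3 ≥ 0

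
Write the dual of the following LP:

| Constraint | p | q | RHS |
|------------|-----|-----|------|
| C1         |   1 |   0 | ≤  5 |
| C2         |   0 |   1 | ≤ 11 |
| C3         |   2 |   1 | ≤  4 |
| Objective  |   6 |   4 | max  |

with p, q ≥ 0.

Primal max cᵀx s.t. Ax ≤ b, x ≥ 0  →  Dual min bᵀy s.t. Aᵀy ≥ c, y ≥ 0.

Minimize: z = 5y1 + 11y2 + 4y3

Subject to:
  y1 + 2y3 ≥ 6
  y2 + y3 ≥ 4
  y1, y2, y3 ≥ 0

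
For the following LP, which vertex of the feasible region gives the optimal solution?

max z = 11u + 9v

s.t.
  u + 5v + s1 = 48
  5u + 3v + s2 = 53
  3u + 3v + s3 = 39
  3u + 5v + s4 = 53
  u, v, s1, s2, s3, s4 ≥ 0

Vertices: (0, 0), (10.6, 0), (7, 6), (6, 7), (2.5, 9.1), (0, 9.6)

Evaluate the objective at each vertex of the feasible region:
  z(0, 0) = 0
  z(10.6, 0) = 116.6
  z(7, 6) = 131  ←
  z(6, 7) = 129
  z(2.5, 9.1) = 109.4
  z(0, 9.6) = 86.4
The maximum is at u = 7, v = 6.

(7, 6)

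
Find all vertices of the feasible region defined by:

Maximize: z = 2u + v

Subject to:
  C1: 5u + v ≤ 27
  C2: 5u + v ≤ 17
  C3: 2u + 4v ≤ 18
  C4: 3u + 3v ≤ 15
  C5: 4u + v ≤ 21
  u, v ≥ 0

(0, 0), (3.4, 0), (3, 2), (1, 4), (0, 4.5)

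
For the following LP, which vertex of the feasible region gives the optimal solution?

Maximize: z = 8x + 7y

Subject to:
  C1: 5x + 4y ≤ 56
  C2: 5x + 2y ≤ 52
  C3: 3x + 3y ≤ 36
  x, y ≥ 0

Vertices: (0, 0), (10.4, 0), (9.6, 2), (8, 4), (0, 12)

Evaluate the objective at each vertex of the feasible region:
  z(0, 0) = 0
  z(10.4, 0) = 83.2
  z(9.6, 2) = 90.8
  z(8, 4) = 92  ←
  z(0, 12) = 84
The maximum is at x = 8, y = 4.

(8, 4)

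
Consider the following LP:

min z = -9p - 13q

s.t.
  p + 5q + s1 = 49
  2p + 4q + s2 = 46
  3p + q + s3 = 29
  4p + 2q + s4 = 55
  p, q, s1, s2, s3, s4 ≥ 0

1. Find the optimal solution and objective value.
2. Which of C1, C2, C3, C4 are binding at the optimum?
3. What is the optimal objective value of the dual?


1. p = 7, q = 8, z = -167
2. C2, C3
3. -167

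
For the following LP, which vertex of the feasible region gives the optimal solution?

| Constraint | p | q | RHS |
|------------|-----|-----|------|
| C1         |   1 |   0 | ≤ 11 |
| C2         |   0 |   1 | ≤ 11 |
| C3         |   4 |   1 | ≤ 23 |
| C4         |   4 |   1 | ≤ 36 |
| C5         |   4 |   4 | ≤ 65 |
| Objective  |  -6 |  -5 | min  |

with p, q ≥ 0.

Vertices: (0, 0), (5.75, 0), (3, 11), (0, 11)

Evaluate the objective at each vertex of the feasible region:
  z(0, 0) = 0
  z(5.75, 0) = -34.5
  z(3, 11) = -73  ←
  z(0, 11) = -55
The minimum is at p = 3, q = 11.

(3, 11)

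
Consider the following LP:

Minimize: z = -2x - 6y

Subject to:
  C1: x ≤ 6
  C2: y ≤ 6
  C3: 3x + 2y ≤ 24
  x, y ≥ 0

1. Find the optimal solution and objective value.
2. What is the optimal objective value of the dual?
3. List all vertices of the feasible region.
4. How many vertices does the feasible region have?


1. x = 4, y = 6, z = -44
2. -44
3. (0, 0), (6, 0), (6, 3), (4, 6), (0, 6)
4. 5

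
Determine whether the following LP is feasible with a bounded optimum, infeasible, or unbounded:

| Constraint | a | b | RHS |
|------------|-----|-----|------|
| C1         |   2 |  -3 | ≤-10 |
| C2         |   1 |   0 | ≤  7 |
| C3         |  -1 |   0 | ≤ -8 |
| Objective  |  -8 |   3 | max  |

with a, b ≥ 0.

Infeasible (no feasible solution exists)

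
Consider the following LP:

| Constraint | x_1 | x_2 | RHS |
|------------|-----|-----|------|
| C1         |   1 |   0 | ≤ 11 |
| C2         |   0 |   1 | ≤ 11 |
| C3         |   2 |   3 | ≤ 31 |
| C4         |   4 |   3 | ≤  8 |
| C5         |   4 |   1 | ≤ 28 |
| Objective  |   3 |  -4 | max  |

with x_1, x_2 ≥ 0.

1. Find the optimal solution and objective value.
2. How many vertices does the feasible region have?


1. x_1 = 2, x_2 = 0, z = 6
2. 3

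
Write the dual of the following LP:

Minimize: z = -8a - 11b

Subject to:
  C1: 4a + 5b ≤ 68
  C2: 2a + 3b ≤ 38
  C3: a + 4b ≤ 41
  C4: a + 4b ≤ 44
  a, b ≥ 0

Primal min cᵀx s.t. Ax ≤ b, x ≥ 0  →  Dual max −bᵀy s.t. Aᵀy ≥ −c, y ≥ 0.

Maximize: z = -68y1 - 38y2 - 41y3 - 44y4

Subject to:
  4y1 + 2y2 + y3 + y4 ≥ 8
  5y1 + 3y2 + 4y3 + 4y4 ≥ 11
  y1, y2, y3, y4 ≥ 0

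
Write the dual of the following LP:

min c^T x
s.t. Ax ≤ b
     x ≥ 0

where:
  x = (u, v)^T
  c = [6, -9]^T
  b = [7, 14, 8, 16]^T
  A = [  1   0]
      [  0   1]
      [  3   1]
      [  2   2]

Primal min cᵀx s.t. Ax ≤ b, x ≥ 0  →  Dual max −bᵀy s.t. Aᵀy ≥ −c, y ≥ 0.

Maximize: z = -7y1 - 14y2 - 8y3 - 16y4

Subject to:
  y1 + 3y3 + 2y4 ≥ -6
  y2 + y3 + 2y4 ≥ 9
  y1, y2, y3, y4 ≥ 0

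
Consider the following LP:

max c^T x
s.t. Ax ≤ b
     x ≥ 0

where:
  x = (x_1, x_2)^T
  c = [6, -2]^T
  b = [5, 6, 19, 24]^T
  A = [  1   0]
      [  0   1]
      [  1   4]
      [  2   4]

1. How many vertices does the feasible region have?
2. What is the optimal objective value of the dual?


1. 4
2. 30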